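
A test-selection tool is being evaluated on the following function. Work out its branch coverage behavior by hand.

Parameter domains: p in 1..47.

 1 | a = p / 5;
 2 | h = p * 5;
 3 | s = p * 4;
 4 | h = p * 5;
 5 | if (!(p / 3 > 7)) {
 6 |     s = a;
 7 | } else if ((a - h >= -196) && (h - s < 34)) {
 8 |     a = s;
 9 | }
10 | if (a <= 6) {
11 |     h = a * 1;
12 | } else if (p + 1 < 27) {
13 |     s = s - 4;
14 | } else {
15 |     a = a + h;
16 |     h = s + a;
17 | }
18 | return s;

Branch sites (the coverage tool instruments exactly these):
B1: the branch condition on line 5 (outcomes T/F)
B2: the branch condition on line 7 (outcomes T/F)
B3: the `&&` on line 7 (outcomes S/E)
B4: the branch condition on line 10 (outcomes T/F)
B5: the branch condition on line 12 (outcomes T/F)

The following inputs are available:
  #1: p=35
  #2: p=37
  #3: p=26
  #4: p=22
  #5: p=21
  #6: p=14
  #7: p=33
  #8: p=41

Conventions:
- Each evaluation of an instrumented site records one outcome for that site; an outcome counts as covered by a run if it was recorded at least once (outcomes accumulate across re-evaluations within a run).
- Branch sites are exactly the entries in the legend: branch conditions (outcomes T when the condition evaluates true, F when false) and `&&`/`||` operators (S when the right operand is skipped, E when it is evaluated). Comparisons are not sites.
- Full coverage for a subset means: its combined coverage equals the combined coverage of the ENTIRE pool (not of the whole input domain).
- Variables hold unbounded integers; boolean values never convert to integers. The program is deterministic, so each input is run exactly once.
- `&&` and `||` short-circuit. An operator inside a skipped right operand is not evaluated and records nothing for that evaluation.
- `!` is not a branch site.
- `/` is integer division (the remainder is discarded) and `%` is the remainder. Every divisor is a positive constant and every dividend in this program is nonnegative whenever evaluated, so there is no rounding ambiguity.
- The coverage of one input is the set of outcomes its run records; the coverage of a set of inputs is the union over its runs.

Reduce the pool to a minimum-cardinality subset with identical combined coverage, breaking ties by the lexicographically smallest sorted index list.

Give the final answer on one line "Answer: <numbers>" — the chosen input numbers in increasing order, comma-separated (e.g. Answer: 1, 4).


#1 (p=35) -> B1->F, B3->E, B2->F, B4->F, B5->F; covered: B1=F, B2=F, B3=E, B4=F, B5=F
#2 (p=37) -> B1->F, B3->E, B2->F, B4->F, B5->F; covered: B1=F, B2=F, B3=E, B4=F, B5=F
#3 (p=26) -> B1->F, B3->E, B2->T, B4->F, B5->F; covered: B1=F, B2=T, B3=E, B4=F, B5=F
#4 (p=22) -> B1->T, B4->T; covered: B1=T, B4=T
#5 (p=21) -> B1->T, B4->T; covered: B1=T, B4=T
#6 (p=14) -> B1->T, B4->T; covered: B1=T, B4=T
#7 (p=33) -> B1->F, B3->E, B2->T, B4->F, B5->F; covered: B1=F, B2=T, B3=E, B4=F, B5=F
#8 (p=41) -> B1->F, B3->S, B2->F, B4->F, B5->F; covered: B1=F, B2=F, B3=S, B4=F, B5=F
the full pool covers 9 outcomes: B1=T, B1=F, B2=T, B2=F, B3=S, B3=E, B4=T, B4=F, B5=F
checked all size-1 subsets: none covers 9 outcomes (max 5/9)
checked all size-2 subsets: none covers 9 outcomes (max 7/9)
at size 3, {3, 4, 8} reaches all 9 outcomes; every lexicographically earlier size-3 subset fails
Answer: 3, 4, 8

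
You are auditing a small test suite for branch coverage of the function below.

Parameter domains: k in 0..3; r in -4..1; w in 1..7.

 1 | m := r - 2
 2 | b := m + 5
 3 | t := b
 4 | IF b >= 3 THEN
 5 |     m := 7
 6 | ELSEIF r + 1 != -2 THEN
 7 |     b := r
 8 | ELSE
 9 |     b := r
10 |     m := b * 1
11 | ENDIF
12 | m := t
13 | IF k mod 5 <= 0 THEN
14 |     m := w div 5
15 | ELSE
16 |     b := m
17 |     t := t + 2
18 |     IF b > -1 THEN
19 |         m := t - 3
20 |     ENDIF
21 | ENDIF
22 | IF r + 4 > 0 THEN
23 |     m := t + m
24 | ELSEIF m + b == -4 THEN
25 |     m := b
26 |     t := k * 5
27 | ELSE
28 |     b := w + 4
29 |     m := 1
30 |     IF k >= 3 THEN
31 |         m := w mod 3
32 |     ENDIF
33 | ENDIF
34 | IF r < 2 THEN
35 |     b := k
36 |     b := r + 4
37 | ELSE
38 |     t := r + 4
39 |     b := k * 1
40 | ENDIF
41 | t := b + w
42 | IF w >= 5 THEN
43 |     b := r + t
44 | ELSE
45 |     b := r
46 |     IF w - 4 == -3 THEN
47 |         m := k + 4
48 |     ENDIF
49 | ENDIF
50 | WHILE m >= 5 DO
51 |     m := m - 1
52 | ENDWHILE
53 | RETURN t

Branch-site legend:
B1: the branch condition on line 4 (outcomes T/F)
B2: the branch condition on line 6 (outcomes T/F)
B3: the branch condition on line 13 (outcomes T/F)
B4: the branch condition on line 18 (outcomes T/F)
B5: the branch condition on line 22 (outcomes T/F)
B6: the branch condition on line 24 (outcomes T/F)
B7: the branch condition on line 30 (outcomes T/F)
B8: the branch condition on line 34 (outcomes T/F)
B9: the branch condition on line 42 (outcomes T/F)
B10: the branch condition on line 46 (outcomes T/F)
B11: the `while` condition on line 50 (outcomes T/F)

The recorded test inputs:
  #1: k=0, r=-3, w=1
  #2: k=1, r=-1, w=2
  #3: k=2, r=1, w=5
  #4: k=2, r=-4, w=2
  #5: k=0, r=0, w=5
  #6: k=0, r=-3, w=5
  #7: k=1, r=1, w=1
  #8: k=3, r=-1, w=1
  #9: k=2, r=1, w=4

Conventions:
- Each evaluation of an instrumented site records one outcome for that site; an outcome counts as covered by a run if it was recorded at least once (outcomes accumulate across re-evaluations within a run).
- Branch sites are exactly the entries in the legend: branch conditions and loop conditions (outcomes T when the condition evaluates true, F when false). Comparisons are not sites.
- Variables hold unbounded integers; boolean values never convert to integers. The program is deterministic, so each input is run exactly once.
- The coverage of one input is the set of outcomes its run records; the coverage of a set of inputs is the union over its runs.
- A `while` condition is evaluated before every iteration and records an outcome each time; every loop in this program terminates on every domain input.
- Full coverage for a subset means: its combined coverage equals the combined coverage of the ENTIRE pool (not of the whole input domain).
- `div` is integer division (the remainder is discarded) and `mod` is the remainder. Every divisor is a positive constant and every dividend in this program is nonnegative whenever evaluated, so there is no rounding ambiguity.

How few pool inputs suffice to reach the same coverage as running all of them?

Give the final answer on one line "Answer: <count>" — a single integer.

run #1 (k=0, r=-3, w=1) records B1=F, B2=F, B3=T, B5=T, B8=T, B9=F, B10=T, B11=F
run #2 (k=1, r=-1, w=2) records B1=F, B2=T, B3=F, B4=T, B5=T, B8=T, B9=F, B10=F, B11=T, B11=F
run #3 (k=2, r=1, w=5) records B1=T, B3=F, B4=T, B5=T, B8=T, B9=T, B11=T, B11=F
run #4 (k=2, r=-4, w=2) records B1=F, B2=T, B3=F, B4=F, B5=F, B6=F, B7=F, B8=T, B9=F, B10=F, B11=F
run #5 (k=0, r=0, w=5) records B1=T, B3=T, B5=T, B8=T, B9=T, B11=F
run #6 (k=0, r=-3, w=5) records B1=F, B2=F, B3=T, B5=T, B8=T, B9=T, B11=F
run #7 (k=1, r=1, w=1) records B1=T, B3=F, B4=T, B5=T, B8=T, B9=F, B10=T, B11=T, B11=F
run #8 (k=3, r=-1, w=1) records B1=F, B2=T, B3=F, B4=T, B5=T, B8=T, B9=F, B10=T, B11=T, B11=F
run #9 (k=2, r=1, w=4) records B1=T, B3=F, B4=T, B5=T, B8=T, B9=F, B10=F, B11=T, B11=F
union over all inputs: B1=T, B1=F, B2=T, B2=F, B3=T, B3=F, B4=T, B4=F, B5=T, B5=F, B6=F, B7=F, B8=T, B9=T, B9=F, B10=T, B10=F, B11=T, B11=F (19 outcomes)
no size-1 subset reaches all 19 outcomes (best union: 11/19)
no size-2 subset reaches all 19 outcomes (best union: 16/19)
size 3: inputs {1, 3, 4} cover all 19 outcomes, and no lexicographically smaller subset of this size does

Answer: 3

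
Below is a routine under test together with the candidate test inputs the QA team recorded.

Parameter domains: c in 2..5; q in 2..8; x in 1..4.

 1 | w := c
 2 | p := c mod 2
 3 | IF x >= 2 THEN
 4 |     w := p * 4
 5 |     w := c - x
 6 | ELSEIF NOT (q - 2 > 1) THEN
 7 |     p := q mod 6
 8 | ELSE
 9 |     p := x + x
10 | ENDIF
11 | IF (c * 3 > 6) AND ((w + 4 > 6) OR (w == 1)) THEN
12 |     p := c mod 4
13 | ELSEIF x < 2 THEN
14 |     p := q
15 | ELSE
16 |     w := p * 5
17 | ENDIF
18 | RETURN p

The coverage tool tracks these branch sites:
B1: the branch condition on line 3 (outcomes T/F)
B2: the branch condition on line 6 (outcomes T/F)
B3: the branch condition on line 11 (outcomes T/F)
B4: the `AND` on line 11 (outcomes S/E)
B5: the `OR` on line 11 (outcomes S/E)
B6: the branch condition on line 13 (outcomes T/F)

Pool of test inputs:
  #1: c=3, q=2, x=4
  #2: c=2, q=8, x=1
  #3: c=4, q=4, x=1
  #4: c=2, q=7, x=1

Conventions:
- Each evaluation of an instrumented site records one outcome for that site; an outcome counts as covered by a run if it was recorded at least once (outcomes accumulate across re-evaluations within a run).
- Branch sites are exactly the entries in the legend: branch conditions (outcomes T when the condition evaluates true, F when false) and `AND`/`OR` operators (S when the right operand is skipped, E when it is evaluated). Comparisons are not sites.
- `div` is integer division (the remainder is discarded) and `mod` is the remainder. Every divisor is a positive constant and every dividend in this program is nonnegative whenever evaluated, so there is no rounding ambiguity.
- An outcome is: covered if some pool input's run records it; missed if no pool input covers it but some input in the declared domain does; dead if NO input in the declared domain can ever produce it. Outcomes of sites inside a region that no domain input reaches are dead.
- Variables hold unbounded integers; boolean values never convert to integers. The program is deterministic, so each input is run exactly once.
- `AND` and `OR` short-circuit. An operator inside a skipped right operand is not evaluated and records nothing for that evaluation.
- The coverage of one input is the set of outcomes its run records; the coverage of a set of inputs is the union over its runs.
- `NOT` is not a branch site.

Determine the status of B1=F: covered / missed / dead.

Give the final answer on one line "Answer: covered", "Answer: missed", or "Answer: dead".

B1=F is recorded by pool input(s) 2, 3, 4 -> covered

Answer: covered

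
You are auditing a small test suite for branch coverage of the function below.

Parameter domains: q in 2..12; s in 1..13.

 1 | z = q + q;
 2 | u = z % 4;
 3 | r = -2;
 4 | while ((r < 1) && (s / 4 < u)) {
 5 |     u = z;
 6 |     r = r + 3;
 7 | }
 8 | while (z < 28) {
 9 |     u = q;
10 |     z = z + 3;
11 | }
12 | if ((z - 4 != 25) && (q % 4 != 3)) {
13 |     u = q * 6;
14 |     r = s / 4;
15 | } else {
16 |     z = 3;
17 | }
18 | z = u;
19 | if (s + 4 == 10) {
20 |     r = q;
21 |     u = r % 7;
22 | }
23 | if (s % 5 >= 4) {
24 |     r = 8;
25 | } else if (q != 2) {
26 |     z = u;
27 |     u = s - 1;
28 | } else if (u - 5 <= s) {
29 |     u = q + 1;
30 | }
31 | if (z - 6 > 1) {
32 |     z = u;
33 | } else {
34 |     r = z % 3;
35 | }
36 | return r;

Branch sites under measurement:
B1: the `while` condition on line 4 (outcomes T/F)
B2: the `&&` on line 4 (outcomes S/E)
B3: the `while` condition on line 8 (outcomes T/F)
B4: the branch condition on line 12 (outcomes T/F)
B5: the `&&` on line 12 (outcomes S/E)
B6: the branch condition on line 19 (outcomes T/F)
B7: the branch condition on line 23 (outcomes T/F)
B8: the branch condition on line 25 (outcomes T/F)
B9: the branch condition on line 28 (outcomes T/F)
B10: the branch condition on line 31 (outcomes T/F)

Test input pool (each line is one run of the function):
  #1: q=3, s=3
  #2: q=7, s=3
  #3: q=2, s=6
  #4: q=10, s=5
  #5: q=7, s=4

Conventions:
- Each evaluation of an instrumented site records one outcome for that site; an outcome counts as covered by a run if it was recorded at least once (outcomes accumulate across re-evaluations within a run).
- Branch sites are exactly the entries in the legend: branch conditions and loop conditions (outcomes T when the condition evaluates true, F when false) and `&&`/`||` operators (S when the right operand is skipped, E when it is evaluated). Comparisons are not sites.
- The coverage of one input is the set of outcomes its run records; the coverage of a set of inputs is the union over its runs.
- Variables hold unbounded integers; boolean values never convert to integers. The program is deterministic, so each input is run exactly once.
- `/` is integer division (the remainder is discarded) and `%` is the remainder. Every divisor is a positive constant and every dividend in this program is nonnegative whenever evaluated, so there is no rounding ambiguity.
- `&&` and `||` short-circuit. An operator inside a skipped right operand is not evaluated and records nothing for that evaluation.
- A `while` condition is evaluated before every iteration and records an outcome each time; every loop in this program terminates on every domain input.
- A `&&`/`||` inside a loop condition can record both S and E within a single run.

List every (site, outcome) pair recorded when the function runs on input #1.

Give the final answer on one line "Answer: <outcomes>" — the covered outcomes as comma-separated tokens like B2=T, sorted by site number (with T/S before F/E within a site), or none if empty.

Simulating input #1 (q=3, s=3) step by step:
  B2->E, B1->T, B2->S, B1->F, B3->T, B3->T, B3->T, B3->T, B3->T, B3->T
  B3->T, B3->T, B3->F, B5->E, B4->F, B6->F, B7->F, B8->T, B10->F
deduplicating events, the covered set is: B1=T, B1=F, B2=S, B2=E, B3=T, B3=F, B4=F, B5=E, B6=F, B7=F, B8=T, B10=F

Answer: B1=T, B1=F, B2=S, B2=E, B3=T, B3=F, B4=F, B5=E, B6=F, B7=F, B8=T, B10=F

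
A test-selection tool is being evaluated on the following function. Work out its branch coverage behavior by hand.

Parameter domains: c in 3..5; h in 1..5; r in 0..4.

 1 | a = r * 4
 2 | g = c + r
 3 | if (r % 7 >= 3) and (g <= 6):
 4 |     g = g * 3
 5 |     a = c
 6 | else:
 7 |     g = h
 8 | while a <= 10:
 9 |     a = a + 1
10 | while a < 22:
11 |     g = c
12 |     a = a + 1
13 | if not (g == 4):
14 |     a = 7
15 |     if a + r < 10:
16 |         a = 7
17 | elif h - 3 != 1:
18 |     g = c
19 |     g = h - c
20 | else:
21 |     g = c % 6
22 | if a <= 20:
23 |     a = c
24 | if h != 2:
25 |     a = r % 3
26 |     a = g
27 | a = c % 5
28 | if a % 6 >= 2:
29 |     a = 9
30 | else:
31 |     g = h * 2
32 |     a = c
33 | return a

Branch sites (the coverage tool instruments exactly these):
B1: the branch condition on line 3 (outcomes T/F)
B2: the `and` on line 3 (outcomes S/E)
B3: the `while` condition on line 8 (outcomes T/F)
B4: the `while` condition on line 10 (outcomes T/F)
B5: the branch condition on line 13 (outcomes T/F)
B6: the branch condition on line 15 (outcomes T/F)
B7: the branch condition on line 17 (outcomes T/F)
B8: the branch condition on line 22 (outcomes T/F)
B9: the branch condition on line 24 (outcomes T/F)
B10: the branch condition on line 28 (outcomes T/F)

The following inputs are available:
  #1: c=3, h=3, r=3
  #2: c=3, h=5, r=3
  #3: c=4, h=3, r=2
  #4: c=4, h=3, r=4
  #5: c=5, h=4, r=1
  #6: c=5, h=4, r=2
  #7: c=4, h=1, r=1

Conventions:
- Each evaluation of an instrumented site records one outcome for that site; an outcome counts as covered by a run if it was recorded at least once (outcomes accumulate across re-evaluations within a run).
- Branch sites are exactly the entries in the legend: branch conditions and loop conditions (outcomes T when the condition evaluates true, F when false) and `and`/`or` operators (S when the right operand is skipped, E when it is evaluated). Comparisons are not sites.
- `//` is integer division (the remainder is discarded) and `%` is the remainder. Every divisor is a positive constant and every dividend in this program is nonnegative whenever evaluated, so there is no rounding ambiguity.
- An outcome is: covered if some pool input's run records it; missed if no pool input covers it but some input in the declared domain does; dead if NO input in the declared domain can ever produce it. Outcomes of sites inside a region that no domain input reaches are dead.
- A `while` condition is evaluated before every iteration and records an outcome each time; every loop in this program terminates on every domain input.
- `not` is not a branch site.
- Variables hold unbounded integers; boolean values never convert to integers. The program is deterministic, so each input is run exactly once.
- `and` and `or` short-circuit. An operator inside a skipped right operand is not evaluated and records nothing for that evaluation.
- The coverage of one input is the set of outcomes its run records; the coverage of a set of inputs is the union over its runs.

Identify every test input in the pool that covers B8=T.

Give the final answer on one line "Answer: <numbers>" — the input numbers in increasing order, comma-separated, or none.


input #1 (c=3, h=3, r=3): produces B8=T
input #2 (c=3, h=5, r=3): produces B8=T
input #3 (c=4, h=3, r=2): does not produce B8=T
input #4 (c=4, h=3, r=4): does not produce B8=T
input #5 (c=5, h=4, r=1): produces B8=T
input #6 (c=5, h=4, r=2): produces B8=T
input #7 (c=4, h=1, r=1): does not produce B8=T
Answer: 1, 2, 5, 6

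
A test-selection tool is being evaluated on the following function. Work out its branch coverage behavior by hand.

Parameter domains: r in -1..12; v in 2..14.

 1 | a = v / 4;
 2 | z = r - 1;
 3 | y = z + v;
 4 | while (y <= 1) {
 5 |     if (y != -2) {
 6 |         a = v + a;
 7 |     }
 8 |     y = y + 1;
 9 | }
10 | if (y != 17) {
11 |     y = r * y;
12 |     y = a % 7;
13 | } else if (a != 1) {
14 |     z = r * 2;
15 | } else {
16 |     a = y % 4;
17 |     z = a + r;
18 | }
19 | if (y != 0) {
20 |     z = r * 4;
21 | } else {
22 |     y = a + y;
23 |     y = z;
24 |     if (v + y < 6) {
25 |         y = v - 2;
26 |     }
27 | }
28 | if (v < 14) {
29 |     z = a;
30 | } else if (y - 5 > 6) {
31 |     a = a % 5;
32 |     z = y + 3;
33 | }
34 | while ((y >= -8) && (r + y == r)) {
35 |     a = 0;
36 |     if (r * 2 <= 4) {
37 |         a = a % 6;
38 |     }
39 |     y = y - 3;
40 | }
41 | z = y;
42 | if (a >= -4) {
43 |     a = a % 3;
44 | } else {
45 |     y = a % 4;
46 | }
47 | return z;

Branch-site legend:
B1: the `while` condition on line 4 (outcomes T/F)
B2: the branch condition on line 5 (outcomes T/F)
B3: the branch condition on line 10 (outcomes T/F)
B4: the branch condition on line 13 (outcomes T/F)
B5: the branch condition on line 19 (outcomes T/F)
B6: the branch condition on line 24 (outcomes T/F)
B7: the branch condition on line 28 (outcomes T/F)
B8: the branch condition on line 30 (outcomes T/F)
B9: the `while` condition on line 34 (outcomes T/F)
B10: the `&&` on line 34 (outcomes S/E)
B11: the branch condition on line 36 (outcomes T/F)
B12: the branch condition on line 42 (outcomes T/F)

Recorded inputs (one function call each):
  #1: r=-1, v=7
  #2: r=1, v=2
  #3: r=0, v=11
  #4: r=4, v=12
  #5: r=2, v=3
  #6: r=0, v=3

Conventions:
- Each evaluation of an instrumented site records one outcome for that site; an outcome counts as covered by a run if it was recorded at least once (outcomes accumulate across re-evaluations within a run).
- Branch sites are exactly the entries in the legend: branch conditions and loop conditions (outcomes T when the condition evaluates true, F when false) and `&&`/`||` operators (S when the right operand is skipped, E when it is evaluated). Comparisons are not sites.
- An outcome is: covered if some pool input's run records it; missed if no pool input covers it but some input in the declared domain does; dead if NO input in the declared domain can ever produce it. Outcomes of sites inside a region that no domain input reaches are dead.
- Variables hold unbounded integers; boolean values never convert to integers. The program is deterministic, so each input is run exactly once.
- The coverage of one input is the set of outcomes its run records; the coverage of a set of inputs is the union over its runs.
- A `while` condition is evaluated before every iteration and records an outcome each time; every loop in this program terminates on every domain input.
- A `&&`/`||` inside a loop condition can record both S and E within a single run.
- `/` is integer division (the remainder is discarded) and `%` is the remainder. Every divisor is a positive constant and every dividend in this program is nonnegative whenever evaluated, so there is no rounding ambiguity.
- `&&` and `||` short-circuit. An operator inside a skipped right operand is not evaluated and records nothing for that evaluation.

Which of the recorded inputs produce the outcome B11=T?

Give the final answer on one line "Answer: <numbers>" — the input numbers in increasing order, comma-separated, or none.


input #1 (r=-1, v=7): never hits B11=T
input #2 (r=1, v=2): hits B11=T
input #3 (r=0, v=11): never hits B11=T
input #4 (r=4, v=12): never hits B11=T
input #5 (r=2, v=3): never hits B11=T
input #6 (r=0, v=3): never hits B11=T
Answer: 2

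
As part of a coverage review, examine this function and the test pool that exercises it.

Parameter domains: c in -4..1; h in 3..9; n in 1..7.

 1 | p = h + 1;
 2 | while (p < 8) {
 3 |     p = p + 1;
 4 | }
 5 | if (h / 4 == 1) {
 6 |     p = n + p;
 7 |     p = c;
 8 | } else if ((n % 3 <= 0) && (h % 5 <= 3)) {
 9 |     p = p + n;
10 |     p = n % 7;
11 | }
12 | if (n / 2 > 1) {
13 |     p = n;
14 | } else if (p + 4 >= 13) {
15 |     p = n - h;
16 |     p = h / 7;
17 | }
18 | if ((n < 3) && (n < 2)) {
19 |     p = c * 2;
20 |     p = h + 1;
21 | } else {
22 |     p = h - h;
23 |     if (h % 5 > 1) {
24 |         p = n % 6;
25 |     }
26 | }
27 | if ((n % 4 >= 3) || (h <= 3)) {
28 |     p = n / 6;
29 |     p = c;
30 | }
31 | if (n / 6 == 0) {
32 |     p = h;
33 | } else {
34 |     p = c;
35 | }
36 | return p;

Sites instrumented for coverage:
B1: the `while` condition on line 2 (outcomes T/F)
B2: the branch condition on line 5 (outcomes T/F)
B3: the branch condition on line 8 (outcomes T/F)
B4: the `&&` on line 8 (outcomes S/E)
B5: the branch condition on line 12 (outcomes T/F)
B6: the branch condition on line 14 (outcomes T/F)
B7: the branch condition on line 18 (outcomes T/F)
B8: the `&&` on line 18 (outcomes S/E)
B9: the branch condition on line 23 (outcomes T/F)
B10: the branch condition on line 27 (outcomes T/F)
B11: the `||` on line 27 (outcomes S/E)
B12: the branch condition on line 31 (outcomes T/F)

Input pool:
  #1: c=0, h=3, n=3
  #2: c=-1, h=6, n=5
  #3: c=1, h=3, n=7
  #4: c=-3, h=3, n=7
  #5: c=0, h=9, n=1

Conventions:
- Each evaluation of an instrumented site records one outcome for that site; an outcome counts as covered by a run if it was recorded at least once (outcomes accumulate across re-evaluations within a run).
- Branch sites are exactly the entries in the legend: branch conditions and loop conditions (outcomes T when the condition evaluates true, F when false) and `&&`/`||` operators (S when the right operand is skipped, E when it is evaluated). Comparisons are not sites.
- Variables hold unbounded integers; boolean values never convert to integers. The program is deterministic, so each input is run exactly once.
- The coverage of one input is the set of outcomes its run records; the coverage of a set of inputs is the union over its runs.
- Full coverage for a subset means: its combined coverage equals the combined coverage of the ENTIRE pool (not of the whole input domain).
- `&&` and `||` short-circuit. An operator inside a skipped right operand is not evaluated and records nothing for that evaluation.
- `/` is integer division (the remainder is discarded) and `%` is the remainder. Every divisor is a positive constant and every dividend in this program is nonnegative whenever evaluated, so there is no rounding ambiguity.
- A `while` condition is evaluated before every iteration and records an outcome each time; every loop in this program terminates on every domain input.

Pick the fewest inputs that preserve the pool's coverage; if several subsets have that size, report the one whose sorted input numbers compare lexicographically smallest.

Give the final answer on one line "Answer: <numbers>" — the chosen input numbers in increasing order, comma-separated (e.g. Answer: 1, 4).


#1 (c=0, h=3, n=3) -> B1->T, B1->T, B1->T, B1->T, B1->F, B2->F, B4->E, B3->T, B5->F, B6->F, B8->S, B7->F, B9->T, B11->S, ...; covered: B1=T, B1=F, B2=F, B3=T, B4=E, B5=F, B6=F, B7=F, B8=S, B9=T, B10=T, B11=S, B12=T
#2 (c=-1, h=6, n=5) -> B1->T, B1->F, B2->T, B5->T, B8->S, B7->F, B9->F, B11->E, B10->F, B12->T; covered: B1=T, B1=F, B2=T, B5=T, B7=F, B8=S, B9=F, B10=F, B11=E, B12=T
#3 (c=1, h=3, n=7) -> B1->T, B1->T, B1->T, B1->T, B1->F, B2->F, B4->S, B3->F, B5->T, B8->S, B7->F, B9->T, B11->S, B10->T, ...; covered: B1=T, B1=F, B2=F, B3=F, B4=S, B5=T, B7=F, B8=S, B9=T, B10=T, B11=S, B12=F
#4 (c=-3, h=3, n=7) -> B1->T, B1->T, B1->T, B1->T, B1->F, B2->F, B4->S, B3->F, B5->T, B8->S, B7->F, B9->T, B11->S, B10->T, ...; covered: B1=T, B1=F, B2=F, B3=F, B4=S, B5=T, B7=F, B8=S, B9=T, B10=T, B11=S, B12=F
#5 (c=0, h=9, n=1) -> B1->F, B2->F, B4->S, B3->F, B5->F, B6->T, B8->E, B7->T, B11->E, B10->F, B12->T; covered: B1=F, B2=F, B3=F, B4=S, B5=F, B6=T, B7=T, B8=E, B10=F, B11=E, B12=T
together the pool reaches 24 outcomes: B1=T, B1=F, B2=T, B2=F, B3=T, B3=F, B4=S, B4=E, B5=T, B5=F, B6=T, B6=F, B7=T, B7=F, B8=S, B8=E, B9=T, B9=F, B10=T, B10=F, B11=S, B11=E, B12=T, B12=F
checked all size-1 subsets: none covers 24 outcomes (max 13/24)
checked all size-2 subsets: none covers 24 outcomes (max 20/24)
checked all size-3 subsets: none covers 24 outcomes (max 23/24)
inputs {1, 2, 3, 5} (size 4) cover everything; no size-4 subset with a lexicographically smaller index list covers all 24
Answer: 1, 2, 3, 5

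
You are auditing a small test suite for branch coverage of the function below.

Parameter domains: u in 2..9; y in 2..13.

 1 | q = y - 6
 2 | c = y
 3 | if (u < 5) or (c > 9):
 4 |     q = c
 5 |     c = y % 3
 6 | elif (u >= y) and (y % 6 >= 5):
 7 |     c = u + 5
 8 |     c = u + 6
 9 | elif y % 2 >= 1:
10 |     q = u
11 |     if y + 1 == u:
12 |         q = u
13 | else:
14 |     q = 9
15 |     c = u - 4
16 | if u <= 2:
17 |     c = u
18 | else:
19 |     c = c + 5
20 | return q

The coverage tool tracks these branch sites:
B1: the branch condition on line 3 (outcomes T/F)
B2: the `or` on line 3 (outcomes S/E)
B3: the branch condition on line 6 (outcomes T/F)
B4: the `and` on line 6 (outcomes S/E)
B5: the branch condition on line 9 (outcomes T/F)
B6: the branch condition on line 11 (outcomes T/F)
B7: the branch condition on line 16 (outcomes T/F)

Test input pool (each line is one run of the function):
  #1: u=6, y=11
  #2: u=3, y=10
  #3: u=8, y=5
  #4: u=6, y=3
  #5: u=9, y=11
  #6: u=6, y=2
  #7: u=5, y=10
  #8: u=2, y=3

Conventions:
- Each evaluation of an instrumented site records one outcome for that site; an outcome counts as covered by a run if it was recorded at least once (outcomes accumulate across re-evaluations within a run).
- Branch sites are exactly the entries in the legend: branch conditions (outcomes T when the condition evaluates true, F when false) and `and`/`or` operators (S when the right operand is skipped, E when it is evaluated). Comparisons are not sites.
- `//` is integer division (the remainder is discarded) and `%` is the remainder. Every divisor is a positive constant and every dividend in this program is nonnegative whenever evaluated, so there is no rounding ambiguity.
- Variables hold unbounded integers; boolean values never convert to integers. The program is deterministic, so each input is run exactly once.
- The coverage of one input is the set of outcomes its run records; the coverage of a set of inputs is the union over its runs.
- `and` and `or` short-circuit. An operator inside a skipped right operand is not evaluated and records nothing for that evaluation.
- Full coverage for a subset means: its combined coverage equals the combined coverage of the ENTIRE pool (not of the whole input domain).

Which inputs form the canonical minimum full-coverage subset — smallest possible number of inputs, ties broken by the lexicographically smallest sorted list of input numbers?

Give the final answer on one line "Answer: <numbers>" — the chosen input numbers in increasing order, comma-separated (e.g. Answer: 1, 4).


test 1 (u=6, y=11) fires B2->E, B1->T, B7->F; hits B1=T, B2=E, B7=F
test 2 (u=3, y=10) fires B2->S, B1->T, B7->F; hits B1=T, B2=S, B7=F
test 3 (u=8, y=5) fires B2->E, B1->F, B4->E, B3->T, B7->F; hits B1=F, B2=E, B3=T, B4=E, B7=F
test 4 (u=6, y=3) fires B2->E, B1->F, B4->E, B3->F, B5->T, B6->F, B7->F; hits B1=F, B2=E, B3=F, B4=E, B5=T, B6=F, B7=F
test 5 (u=9, y=11) fires B2->E, B1->T, B7->F; hits B1=T, B2=E, B7=F
test 6 (u=6, y=2) fires B2->E, B1->F, B4->E, B3->F, B5->F, B7->F; hits B1=F, B2=E, B3=F, B4=E, B5=F, B7=F
test 7 (u=5, y=10) fires B2->E, B1->T, B7->F; hits B1=T, B2=E, B7=F
test 8 (u=2, y=3) fires B2->S, B1->T, B7->T; hits B1=T, B2=S, B7=T
the full pool covers 12 outcomes: B1=T, B1=F, B2=S, B2=E, B3=T, B3=F, B4=E, B5=T, B5=F, B6=F, B7=T, B7=F
size 1 is not enough: best union over all size-1 subsets is 7/12
size 2 is not enough: best union over all size-2 subsets is 10/12
size 3 is not enough: best union over all size-3 subsets is 11/12
the canonical winner is {3, 4, 6, 8}: size 4, full 12-outcome coverage, earliest index list among size-4 covers
Answer: 3, 4, 6, 8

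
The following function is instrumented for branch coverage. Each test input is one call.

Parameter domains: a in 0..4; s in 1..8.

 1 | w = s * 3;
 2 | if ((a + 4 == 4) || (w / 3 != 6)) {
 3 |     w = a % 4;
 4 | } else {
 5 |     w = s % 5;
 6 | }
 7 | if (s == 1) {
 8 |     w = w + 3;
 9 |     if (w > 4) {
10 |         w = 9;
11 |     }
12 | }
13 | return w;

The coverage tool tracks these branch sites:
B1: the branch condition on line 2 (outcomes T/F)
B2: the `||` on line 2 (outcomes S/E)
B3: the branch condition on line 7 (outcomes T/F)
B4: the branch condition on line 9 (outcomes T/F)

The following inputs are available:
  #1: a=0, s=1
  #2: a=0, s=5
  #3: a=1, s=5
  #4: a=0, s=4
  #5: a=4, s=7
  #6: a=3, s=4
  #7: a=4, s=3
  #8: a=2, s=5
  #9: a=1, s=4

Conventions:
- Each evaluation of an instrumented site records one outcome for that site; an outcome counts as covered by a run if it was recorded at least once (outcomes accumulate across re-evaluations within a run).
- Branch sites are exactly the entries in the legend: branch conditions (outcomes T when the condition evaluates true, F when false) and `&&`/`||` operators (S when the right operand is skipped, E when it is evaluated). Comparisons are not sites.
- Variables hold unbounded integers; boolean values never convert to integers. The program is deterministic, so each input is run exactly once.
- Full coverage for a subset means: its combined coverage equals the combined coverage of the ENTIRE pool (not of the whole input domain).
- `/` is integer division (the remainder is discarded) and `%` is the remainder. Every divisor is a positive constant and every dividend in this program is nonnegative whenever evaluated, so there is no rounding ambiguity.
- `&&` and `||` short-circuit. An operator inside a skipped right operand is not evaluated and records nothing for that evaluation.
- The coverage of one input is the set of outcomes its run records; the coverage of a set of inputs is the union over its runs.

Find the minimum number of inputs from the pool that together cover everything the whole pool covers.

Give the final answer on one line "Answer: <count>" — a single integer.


test 1 (a=0, s=1) fires B2->S, B1->T, B3->T, B4->F; hits B1=T, B2=S, B3=T, B4=F
test 2 (a=0, s=5) fires B2->S, B1->T, B3->F; hits B1=T, B2=S, B3=F
test 3 (a=1, s=5) fires B2->E, B1->T, B3->F; hits B1=T, B2=E, B3=F
test 4 (a=0, s=4) fires B2->S, B1->T, B3->F; hits B1=T, B2=S, B3=F
test 5 (a=4, s=7) fires B2->E, B1->T, B3->F; hits B1=T, B2=E, B3=F
test 6 (a=3, s=4) fires B2->E, B1->T, B3->F; hits B1=T, B2=E, B3=F
test 7 (a=4, s=3) fires B2->E, B1->T, B3->F; hits B1=T, B2=E, B3=F
test 8 (a=2, s=5) fires B2->E, B1->T, B3->F; hits B1=T, B2=E, B3=F
test 9 (a=1, s=4) fires B2->E, B1->T, B3->F; hits B1=T, B2=E, B3=F
the full pool covers 6 outcomes: B1=T, B2=S, B2=E, B3=T, B3=F, B4=F
no size-1 subset reaches all 6 outcomes (best union: 4/6)
inputs {1, 3} (size 2) cover everything; no size-2 subset with a lexicographically smaller index list covers all 6
Answer: 2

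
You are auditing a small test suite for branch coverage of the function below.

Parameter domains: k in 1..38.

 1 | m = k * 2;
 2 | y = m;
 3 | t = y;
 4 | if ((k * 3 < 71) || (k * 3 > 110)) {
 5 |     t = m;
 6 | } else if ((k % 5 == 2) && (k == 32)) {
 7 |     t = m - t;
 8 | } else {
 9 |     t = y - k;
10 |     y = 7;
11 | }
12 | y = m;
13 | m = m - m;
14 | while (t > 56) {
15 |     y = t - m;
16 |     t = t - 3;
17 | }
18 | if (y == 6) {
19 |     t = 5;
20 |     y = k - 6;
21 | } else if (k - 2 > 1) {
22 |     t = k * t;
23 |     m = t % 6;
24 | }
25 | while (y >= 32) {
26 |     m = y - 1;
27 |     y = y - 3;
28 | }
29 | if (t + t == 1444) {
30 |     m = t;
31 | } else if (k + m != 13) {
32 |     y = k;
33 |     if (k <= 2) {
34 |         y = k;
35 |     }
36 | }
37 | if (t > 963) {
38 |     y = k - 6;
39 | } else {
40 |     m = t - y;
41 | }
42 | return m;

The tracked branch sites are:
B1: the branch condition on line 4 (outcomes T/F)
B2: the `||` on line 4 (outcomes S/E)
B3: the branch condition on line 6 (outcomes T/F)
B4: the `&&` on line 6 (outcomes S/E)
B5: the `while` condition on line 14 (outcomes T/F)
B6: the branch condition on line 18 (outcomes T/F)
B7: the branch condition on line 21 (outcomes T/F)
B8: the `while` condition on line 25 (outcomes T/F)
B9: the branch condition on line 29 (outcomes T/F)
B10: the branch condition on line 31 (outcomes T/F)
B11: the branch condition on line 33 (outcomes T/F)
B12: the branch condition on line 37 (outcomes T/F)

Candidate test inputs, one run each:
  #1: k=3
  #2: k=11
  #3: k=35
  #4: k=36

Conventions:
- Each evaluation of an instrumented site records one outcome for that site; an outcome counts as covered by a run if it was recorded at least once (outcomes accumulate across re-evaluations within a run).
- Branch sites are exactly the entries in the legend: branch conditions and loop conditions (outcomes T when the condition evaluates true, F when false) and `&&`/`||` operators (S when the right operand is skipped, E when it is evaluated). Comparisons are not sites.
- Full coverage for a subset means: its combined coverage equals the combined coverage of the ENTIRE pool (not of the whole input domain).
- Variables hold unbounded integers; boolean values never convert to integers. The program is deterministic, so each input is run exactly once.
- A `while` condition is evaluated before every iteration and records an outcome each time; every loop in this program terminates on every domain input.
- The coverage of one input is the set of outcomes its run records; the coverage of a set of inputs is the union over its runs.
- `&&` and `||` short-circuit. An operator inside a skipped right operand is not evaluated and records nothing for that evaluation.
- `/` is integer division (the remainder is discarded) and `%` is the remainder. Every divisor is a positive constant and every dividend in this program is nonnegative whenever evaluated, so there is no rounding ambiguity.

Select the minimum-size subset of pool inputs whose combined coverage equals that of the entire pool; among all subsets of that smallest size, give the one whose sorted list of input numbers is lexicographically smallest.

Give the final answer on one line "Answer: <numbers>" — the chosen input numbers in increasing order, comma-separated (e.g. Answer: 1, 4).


input #1 (k=3): covers B1=T, B2=S, B5=F, B6=T, B8=F, B9=F, B10=T, B11=F, B12=F
input #2 (k=11): covers B1=T, B2=S, B5=F, B6=F, B7=T, B8=F, B9=F, B10=F, B12=F
input #3 (k=35): covers B1=F, B2=E, B3=F, B4=S, B5=F, B6=F, B7=T, B8=T, B8=F, B9=F, B10=T, B11=F, B12=T
input #4 (k=36): covers B1=F, B2=E, B3=F, B4=S, B5=F, B6=F, B7=T, B8=T, B8=F, B9=F, B10=T, B11=F, B12=T
together the pool reaches 18 outcomes: B1=T, B1=F, B2=S, B2=E, B3=F, B4=S, B5=F, B6=T, B6=F, B7=T, B8=T, B8=F, B9=F, B10=T, B10=F, B11=F, B12=T, B12=F
size 1 is not enough: best union over all size-1 subsets is 13/18
size 2 is not enough: best union over all size-2 subsets is 17/18
at size 3, {1, 2, 3} reaches all 18 outcomes; every lexicographically earlier size-3 subset fails
Answer: 1, 2, 3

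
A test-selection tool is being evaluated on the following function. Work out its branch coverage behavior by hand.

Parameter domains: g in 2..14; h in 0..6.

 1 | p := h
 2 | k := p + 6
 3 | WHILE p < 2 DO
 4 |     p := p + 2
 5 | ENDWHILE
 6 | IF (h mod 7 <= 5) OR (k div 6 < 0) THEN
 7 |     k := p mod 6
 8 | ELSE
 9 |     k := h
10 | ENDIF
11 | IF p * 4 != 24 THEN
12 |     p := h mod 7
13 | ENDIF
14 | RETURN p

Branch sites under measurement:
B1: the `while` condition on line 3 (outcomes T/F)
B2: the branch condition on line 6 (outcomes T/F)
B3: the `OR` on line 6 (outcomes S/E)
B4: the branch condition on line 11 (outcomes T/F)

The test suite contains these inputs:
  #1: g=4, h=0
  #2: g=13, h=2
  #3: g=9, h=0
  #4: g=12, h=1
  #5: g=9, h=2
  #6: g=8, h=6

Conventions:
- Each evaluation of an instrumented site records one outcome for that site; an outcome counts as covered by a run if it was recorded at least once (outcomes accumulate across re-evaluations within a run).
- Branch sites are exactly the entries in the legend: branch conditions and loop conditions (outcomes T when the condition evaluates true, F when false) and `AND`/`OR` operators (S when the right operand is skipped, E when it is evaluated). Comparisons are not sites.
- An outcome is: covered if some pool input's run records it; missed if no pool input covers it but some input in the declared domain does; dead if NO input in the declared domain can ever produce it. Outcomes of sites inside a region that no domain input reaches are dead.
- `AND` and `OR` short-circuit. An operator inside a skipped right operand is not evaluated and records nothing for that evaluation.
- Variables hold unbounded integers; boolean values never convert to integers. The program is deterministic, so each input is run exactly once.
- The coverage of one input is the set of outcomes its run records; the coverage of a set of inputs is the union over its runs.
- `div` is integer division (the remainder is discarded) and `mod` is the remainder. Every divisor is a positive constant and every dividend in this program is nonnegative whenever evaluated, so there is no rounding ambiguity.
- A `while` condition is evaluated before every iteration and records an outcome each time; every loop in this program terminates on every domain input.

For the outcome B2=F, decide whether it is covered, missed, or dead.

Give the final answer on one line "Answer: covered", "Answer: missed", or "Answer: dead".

B2=F is recorded by pool input(s) 6 -> covered

Answer: covered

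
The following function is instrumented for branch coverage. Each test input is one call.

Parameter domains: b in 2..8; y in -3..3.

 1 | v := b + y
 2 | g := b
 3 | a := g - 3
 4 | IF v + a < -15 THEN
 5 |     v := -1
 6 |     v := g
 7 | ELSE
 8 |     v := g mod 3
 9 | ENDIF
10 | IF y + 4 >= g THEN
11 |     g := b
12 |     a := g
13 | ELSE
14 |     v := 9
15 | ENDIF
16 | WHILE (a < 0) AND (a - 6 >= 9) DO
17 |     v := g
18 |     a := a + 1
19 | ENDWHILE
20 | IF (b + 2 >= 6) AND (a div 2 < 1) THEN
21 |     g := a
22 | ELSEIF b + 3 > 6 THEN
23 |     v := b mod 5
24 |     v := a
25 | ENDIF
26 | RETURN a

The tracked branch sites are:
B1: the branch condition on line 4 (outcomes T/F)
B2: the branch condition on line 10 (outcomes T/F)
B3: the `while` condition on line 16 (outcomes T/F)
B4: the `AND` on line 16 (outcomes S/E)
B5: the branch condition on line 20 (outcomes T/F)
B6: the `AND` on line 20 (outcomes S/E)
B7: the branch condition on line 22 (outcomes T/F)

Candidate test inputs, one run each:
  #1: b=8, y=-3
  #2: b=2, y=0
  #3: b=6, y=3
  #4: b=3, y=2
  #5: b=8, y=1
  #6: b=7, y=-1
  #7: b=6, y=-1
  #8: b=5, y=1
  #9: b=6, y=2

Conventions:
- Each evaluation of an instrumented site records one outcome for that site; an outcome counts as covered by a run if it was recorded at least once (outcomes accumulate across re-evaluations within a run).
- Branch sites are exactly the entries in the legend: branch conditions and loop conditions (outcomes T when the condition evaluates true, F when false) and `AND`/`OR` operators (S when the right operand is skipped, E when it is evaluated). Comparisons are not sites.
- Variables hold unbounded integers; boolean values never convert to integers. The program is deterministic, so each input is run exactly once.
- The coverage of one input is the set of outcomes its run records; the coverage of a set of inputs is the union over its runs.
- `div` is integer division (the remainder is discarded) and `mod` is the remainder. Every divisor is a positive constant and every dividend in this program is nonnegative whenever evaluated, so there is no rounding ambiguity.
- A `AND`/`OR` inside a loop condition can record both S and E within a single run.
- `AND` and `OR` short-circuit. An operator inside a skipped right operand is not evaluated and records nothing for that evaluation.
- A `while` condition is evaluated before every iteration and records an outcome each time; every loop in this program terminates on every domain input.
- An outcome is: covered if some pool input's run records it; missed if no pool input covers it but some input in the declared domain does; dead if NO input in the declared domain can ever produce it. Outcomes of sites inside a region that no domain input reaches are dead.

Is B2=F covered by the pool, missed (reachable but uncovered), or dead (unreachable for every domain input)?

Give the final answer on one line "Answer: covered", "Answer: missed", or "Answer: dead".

B2=F is recorded by pool input(s) 1, 5, 6, 7 -> covered

Answer: covered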